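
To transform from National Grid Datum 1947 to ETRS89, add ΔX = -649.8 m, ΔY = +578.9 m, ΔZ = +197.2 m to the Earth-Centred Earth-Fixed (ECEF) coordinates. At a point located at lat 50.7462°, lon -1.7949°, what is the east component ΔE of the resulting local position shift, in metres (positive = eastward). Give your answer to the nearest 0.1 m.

ΔE = 558.3 m

The local east axis at (φ, λ) is (−sin λ, cos λ, 0), so ΔE = −sin(-1.7949°)·(-649.8) + cos(-1.7949°)·578.9 = 558.26 m.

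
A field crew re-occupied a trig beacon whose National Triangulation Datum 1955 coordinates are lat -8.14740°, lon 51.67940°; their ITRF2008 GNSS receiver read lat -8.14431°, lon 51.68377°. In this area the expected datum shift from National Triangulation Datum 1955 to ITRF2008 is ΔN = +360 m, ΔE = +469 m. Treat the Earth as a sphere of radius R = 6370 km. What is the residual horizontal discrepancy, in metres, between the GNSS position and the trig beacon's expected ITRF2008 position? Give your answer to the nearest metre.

Observed coordinate differences: Δφ = +0.00309°, Δλ = +0.00437°.
Converting to metres (1° lat = 111177 m, cos φ = 0.989907): observed ΔN = 343.5 m, observed ΔE = 480.9 m.
Subtracting the expected shift leaves a residual of 343.5 − (360) = -16.5 m north and 480.9 − (469) = 11.9 m east.
Residual distance = √((-16.5)² + 11.9²) = 20.3 m.

20 m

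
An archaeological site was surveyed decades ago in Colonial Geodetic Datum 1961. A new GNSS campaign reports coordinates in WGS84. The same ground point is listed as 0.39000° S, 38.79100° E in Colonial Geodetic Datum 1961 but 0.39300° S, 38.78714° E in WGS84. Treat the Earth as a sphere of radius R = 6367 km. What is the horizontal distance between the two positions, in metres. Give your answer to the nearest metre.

543 m

Δφ = -0.39300° − -0.39000° = -0.00300°; Δλ = 38.78714° − 38.79100° = -0.00386°.
1° along a meridian = πR/180 = 111125 m.
ΔN = Δφ × 111125 = -333.4 m; ΔE = Δλ × 111125 × cos(-0.39000°) = -0.00386 × 111125 × 0.999977 = -428.9 m.
Distance = √(ΔE² + ΔN²) = √((-428.9)² + (-333.4)²) = 543.3 m.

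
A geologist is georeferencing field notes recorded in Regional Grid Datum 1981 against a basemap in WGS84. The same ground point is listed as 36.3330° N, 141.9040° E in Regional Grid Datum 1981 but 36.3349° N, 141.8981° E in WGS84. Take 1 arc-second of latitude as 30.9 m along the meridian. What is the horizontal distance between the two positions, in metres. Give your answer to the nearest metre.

Δφ = 36.3349° − 36.3330° = +0.0019°; Δλ = 141.8981° − 141.9040° = -0.0059°.
1° of latitude = 3600 × 30.90 = 111240 m.
ΔN = Δφ × 111240 = 211.4 m; ΔE = Δλ × 111240 × cos(36.3330°) = -0.0059 × 111240 × 0.805587 = -528.7 m.
Distance = √(ΔE² + ΔN²) = √((-528.7)² + 211.4²) = 569.4 m.

569 m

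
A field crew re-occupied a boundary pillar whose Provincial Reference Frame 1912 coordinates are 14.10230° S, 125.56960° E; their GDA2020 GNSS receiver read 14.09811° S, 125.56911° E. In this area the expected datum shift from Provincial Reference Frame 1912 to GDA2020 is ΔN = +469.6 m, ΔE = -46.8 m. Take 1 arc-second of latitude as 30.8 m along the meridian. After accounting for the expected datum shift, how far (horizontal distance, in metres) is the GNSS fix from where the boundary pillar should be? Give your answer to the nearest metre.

Observed coordinate differences: Δφ = +0.00419°, Δλ = -0.00049°.
Converting to metres (1° lat = 110880 m, cos φ = 0.969862): observed ΔN = 464.6 m, observed ΔE = -52.7 m.
Subtracting the expected shift leaves a residual of 464.6 − (469.6) = -5.0 m north and -52.7 − (-46.8) = -5.9 m east.
Residual distance = √((-5.0)² + (-5.9)²) = 7.7 m.

8 m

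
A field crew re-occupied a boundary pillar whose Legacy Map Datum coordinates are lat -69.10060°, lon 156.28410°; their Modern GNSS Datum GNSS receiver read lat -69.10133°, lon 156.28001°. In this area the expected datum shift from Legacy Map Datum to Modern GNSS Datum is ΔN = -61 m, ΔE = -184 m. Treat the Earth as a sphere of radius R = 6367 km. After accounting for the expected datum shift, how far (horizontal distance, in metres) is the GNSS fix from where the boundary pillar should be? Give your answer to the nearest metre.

30 m

Observed coordinate differences: Δφ = -0.00073°, Δλ = -0.00409°.
Converting to metres (1° lat = 111125 m, cos φ = 0.356728): observed ΔN = -81.1 m, observed ΔE = -162.1 m.
Subtracting the expected shift leaves a residual of -81.1 − (-61) = -20.1 m north and -162.1 − (-184) = 21.9 m east.
Residual distance = √((-20.1)² + 21.9²) = 29.7 m.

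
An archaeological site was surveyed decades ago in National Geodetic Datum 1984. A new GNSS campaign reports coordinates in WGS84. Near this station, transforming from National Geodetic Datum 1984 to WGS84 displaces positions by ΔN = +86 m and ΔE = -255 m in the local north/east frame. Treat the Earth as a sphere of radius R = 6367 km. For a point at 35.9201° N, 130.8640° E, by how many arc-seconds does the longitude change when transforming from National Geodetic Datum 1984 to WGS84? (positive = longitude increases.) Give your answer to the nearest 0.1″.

Δλ = -10.2″

At latitude 35.9201°, cos φ = 0.809836.
One radian of longitude at latitude φ spans R cos φ, so Δλ = ΔE / (R cos φ) = -255.0 / (6367000 × 0.809836) = -4.9455e-05 rad = -10.201″.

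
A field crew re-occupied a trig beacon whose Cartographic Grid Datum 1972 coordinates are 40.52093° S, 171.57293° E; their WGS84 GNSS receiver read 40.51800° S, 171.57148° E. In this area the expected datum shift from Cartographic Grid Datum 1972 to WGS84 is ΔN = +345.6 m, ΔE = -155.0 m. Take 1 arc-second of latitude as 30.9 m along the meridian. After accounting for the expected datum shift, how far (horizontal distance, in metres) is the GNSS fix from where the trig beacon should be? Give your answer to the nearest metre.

Observed coordinate differences: Δφ = +0.00293°, Δλ = -0.00145°.
Converting to metres (1° lat = 111240 m, cos φ = 0.760169): observed ΔN = 325.9 m, observed ΔE = -122.6 m.
Subtracting the expected shift leaves a residual of 325.9 − (345.6) = -19.7 m north and -122.6 − (-155.0) = 32.4 m east.
Residual distance = √((-19.7)² + 32.4²) = 37.9 m.

38 m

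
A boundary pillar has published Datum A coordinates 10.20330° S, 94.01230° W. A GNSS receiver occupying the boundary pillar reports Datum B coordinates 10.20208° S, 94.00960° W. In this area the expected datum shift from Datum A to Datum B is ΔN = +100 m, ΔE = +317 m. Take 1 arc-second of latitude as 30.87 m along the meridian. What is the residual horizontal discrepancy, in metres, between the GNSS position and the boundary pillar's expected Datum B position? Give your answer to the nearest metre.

42 m

Observed coordinate differences: Δφ = +0.00122°, Δλ = +0.00270°.
Converting to metres (1° lat = 111132 m, cos φ = 0.984185): observed ΔN = 135.6 m, observed ΔE = 295.3 m.
Subtracting the expected shift leaves a residual of 135.6 − (100) = 35.6 m north and 295.3 − (317) = -21.7 m east.
Residual distance = √(35.6² + (-21.7)²) = 41.7 m.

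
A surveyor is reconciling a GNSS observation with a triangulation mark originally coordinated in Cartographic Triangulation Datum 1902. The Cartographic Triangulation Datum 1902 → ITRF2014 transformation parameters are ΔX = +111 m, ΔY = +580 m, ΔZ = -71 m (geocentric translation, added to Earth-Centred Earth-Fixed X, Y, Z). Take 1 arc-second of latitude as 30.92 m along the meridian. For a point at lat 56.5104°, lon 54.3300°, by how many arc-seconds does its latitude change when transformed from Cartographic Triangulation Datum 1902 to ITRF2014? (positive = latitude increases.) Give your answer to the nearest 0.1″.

sin φ = 0.833986, cos φ = 0.551786, sin λ = 0.812389, cos λ = 0.583116.
North component: ΔN = −sin φ cos λ·ΔX − sin φ sin λ·ΔY + cos φ·ΔZ = −(0.833986)(0.583116)(111) − (0.833986)(0.812389)(580) + (0.551786)(-71) = -486.12 m.
1° of latitude spans 3600 × 30.92 = 111312 m, so Δφ = -486.12 / 111312 × 3600 = -15.722″.

Δφ = -15.7″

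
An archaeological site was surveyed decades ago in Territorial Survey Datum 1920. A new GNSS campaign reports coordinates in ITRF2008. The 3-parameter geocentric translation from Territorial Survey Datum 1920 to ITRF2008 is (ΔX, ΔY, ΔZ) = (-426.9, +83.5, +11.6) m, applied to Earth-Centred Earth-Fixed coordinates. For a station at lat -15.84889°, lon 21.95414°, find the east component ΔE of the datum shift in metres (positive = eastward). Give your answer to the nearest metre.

The local east axis at (φ, λ) is (−sin λ, cos λ, 0), so ΔE = −sin(21.95414°)·(-426.9) + cos(21.95414°)·83.5 = 237.05 m.

ΔE = 237 m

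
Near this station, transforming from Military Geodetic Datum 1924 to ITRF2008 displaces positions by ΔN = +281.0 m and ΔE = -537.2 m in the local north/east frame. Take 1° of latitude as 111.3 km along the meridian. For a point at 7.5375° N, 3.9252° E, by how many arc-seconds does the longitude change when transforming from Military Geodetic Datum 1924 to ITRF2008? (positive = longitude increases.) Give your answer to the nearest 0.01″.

Δλ = -17.53″

At latitude 7.5375°, cos φ = 0.991359.
1° of longitude at this latitude = 111.3 × cos φ = 110.34 km, so Δλ = -537.2 / 110338.3 = -0.0048687° = -17.527″.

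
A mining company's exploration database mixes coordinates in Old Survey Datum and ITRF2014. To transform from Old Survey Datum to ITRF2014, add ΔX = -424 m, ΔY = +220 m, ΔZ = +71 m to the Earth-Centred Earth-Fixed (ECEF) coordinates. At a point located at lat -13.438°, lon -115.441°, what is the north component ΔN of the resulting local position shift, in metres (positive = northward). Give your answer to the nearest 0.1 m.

ΔN = 65.2 m

At φ = -13.438°, λ = -115.441°: sin φ = -0.232393, cos φ = 0.972622, sin λ = -0.903028, cos λ = -0.429581.
ΔN = −sin φ cos λ·ΔX − sin φ sin λ·ΔY + cos φ·ΔZ = −(-0.232393)(-0.429581)(-424) − (-0.232393)(-0.903028)(220) + (0.972622)(71) = 65.22 m.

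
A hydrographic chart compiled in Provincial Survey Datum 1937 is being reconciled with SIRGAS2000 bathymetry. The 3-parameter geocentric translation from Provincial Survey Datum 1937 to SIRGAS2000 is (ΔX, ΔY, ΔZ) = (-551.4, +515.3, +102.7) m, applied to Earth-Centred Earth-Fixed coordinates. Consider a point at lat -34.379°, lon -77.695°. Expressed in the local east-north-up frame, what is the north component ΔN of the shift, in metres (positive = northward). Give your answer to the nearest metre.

The local north axis is (−sin φ cos λ, −sin φ sin λ, cos φ), giving ΔN = -66.355 − 284.287 + 84.760 = -265.88 m.

ΔN = -266 m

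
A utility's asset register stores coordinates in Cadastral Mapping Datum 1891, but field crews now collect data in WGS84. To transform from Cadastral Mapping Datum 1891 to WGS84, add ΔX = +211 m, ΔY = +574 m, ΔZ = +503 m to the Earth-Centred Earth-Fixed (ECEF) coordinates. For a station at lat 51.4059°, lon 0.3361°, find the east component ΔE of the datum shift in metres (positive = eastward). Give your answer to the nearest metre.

ΔE = 573 m

The local east axis at (φ, λ) is (−sin λ, cos λ, 0), so ΔE = −sin(0.3361°)·211 + cos(0.3361°)·574 = 572.75 m.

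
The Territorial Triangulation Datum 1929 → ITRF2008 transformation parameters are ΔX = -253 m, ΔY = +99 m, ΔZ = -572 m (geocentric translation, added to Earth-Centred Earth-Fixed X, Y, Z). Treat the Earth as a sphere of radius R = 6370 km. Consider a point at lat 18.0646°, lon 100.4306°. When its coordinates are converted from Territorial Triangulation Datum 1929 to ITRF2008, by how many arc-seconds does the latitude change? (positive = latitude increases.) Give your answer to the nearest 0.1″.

Δφ = -19.0″

sin φ = 0.310089, cos φ = 0.950708, sin λ = 0.983475, cos λ = -0.181044.
North component: ΔN = −sin φ cos λ·ΔX − sin φ sin λ·ΔY + cos φ·ΔZ = −(0.310089)(-0.181044)(-253) − (0.310089)(0.983475)(99) + (0.950708)(-572) = -588.20 m.
1° of latitude spans πR/180 = 111177 m, so Δφ = -588.20 / 111177 × 3600 = -19.046″.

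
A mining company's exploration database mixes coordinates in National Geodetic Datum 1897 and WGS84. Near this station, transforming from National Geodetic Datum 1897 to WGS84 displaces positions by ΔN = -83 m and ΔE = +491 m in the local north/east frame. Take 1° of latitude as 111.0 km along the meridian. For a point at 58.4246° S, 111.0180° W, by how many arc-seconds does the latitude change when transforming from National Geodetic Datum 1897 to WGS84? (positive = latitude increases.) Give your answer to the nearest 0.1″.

1° of latitude = 111.0 km, so Δφ = -83.0 / 111000 = -0.0007477° = -2.692″.

Δφ = -2.7″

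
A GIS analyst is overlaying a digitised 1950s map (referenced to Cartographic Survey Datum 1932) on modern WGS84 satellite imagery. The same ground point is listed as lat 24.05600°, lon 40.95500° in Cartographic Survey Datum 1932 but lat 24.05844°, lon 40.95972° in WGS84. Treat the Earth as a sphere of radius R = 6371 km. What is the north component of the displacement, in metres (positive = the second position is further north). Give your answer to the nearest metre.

ΔN = 271 m

Δφ = 24.05844° − 24.05600° = +0.00244°; Δλ = 40.95972° − 40.95500° = +0.00472°.
1° along a meridian = πR/180 = 111195 m.
ΔN = Δφ × 111195 = 271.3 m; ΔE = Δλ × 111195 × cos(24.05600°) = +0.00472 × 111195 × 0.913147 = 479.3 m.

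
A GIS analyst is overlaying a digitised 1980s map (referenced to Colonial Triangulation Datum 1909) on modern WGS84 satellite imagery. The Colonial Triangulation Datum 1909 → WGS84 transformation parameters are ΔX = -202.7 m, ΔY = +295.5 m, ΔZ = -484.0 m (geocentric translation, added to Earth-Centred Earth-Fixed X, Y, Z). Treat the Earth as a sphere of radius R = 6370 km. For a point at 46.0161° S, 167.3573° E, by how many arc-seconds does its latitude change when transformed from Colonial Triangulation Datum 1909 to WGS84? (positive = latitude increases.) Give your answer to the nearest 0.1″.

sin φ = -0.719535, cos φ = 0.694456, sin λ = 0.218870, cos λ = -0.975754.
North component: ΔN = −sin φ cos λ·ΔX − sin φ sin λ·ΔY + cos φ·ΔZ = −(-0.719535)(-0.975754)(-202.7) − (-0.719535)(0.218870)(295.5) + (0.694456)(-484.0) = -147.27 m.
1° of latitude spans πR/180 = 111177 m, so Δφ = -147.27 / 111177 × 3600 = -4.769″.

Δφ = -4.8″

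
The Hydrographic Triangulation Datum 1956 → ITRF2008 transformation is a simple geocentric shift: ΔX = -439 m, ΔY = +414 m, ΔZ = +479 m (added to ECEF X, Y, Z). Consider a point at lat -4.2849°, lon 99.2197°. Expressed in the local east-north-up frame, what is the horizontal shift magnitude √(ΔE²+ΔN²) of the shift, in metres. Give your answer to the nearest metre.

631 m

The local east axis at (φ, λ) is (−sin λ, cos λ, 0), so ΔE = −sin(99.2197°)·(-439) + cos(99.2197°)·414 = 367.00 m.
The local north axis is (−sin φ cos λ, −sin φ sin λ, cos φ), giving ΔN = 5.255 + 30.533 + 477.661 = 513.45 m.
Horizontal magnitude = √(ΔE² + ΔN²) = √(367.00² + 513.45²) = 631.12 m.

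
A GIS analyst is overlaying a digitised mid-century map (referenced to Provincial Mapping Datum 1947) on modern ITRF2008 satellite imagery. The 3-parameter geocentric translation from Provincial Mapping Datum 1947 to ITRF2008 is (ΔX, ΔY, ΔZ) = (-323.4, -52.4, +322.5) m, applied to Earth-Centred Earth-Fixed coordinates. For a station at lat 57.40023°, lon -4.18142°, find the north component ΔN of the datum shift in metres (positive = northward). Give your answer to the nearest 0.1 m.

The local north axis is (−sin φ cos λ, −sin φ sin λ, cos φ), giving ΔN = 271.725 − 3.219 + 173.752 = 442.26 m.

ΔN = 442.3 m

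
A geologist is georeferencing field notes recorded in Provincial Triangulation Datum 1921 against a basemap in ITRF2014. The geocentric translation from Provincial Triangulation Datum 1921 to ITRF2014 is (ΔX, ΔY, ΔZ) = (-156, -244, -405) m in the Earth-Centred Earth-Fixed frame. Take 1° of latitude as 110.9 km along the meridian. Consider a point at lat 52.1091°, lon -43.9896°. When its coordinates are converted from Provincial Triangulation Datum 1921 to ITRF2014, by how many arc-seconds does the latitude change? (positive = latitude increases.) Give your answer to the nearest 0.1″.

Δφ = -9.5″

sin φ = 0.789182, cos φ = 0.614160, sin λ = -0.694528, cos λ = 0.719466.
North component: ΔN = −sin φ cos λ·ΔX − sin φ sin λ·ΔY + cos φ·ΔZ = −(0.789182)(0.719466)(-156) − (0.789182)(-0.694528)(-244) + (0.614160)(-405) = -293.90 m.
1° of latitude spans 110900 m, so Δφ = -293.90 / 110900 × 3600 = -9.540″.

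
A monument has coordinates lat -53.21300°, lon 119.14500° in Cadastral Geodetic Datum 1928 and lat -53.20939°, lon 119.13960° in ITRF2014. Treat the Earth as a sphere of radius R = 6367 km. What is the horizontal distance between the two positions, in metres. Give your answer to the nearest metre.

539 m

Δφ = -53.20939° − -53.21300° = +0.00361°; Δλ = 119.13960° − 119.14500° = -0.00540°.
1° along a meridian = πR/180 = 111125 m.
ΔN = Δφ × 111125 = 401.2 m; ΔE = Δλ × 111125 × cos(-53.21300°) = -0.00540 × 111125 × 0.598842 = -359.4 m.
Distance = √(ΔE² + ΔN²) = √((-359.4)² + 401.2²) = 538.6 m.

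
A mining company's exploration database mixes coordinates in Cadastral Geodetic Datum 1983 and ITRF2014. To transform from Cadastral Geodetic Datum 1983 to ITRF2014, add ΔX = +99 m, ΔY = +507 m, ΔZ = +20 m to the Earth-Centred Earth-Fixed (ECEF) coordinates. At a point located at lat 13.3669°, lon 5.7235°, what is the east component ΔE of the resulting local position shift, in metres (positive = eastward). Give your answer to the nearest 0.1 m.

ΔE = 494.6 m

The local east axis at (φ, λ) is (−sin λ, cos λ, 0), so ΔE = −sin(5.7235°)·99 + cos(5.7235°)·507 = 494.60 m.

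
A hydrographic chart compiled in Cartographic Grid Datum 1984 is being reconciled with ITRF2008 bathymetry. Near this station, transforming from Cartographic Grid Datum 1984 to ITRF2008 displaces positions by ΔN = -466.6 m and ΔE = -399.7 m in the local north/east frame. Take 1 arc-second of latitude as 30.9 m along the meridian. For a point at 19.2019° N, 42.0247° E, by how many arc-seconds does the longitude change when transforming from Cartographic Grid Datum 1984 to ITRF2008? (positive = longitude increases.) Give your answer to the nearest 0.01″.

At latitude 19.2019°, cos φ = 0.944365.
1″ of longitude at this latitude = 30.90 × cos φ = 29.1809 m, so Δλ = -399.7 / 29.1809 = -13.697″.

Δλ = -13.70″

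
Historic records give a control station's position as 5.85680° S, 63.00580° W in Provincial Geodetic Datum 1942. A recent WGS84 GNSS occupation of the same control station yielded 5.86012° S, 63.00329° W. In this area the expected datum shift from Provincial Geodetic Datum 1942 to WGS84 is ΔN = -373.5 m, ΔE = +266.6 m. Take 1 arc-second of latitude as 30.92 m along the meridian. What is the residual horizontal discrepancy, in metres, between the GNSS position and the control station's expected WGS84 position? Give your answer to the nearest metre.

12 m

Observed coordinate differences: Δφ = -0.00332°, Δλ = +0.00251°.
Converting to metres (1° lat = 111312 m, cos φ = 0.994780): observed ΔN = -369.6 m, observed ΔE = 277.9 m.
Subtracting the expected shift leaves a residual of -369.6 − (-373.5) = 3.9 m north and 277.9 − (266.6) = 11.3 m east.
Residual distance = √(3.9² + 11.3²) = 12.0 m.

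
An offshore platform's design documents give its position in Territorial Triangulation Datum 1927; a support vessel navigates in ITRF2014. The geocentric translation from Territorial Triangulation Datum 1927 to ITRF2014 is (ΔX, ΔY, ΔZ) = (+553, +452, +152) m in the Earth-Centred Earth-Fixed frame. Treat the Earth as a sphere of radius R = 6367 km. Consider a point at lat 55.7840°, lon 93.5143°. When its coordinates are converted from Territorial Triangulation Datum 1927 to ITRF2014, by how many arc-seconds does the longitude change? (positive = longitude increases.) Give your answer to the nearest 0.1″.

sin φ = 0.826924, cos φ = 0.562314, sin λ = 0.998120, cos λ = -0.061298.
East component: ΔE = −sin λ·ΔX + cos λ·ΔY = −(0.998120)(553) + (-0.061298)(452) = -579.67 m.
1° of latitude spans πR/180 = 111125 m; at latitude φ, 1° of longitude spans that × cos φ = 62487.2 m, so Δλ = -579.67 / 62487.2 × 3600 = -33.396″.

Δλ = -33.4″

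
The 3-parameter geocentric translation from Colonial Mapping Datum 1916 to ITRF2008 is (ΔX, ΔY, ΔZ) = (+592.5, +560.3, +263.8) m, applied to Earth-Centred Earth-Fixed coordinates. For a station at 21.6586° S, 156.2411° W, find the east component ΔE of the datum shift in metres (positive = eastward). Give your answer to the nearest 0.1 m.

The local east axis at (φ, λ) is (−sin λ, cos λ, 0), so ΔE = −sin(-156.2411°)·592.5 + cos(-156.2411°)·560.3 = -274.10 m.

ΔE = -274.1 m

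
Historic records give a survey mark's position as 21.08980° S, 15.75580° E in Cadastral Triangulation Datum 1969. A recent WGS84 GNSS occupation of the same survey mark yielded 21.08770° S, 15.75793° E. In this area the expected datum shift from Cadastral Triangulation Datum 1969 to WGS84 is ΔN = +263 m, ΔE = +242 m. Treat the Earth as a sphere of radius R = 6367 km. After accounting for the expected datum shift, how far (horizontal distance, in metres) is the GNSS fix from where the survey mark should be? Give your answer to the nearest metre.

36 m

Observed coordinate differences: Δφ = +0.00210°, Δλ = +0.00213°.
Converting to metres (1° lat = 111125 m, cos φ = 0.933018): observed ΔN = 233.4 m, observed ΔE = 220.8 m.
Subtracting the expected shift leaves a residual of 233.4 − (263) = -29.6 m north and 220.8 − (242) = -21.2 m east.
Residual distance = √((-29.6)² + (-21.2)²) = 36.4 m.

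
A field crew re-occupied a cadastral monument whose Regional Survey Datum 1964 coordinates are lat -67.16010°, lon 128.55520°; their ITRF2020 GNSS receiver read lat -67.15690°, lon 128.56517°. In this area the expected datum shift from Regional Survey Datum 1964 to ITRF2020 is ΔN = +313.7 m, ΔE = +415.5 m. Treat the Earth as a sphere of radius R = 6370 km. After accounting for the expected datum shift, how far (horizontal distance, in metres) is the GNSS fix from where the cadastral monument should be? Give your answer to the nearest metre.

45 m

Observed coordinate differences: Δφ = +0.00320°, Δλ = +0.00997°.
Converting to metres (1° lat = 111177 m, cos φ = 0.388157): observed ΔN = 355.8 m, observed ΔE = 430.2 m.
Subtracting the expected shift leaves a residual of 355.8 − (313.7) = 42.1 m north and 430.2 − (415.5) = 14.7 m east.
Residual distance = √(42.1² + 14.7²) = 44.6 m.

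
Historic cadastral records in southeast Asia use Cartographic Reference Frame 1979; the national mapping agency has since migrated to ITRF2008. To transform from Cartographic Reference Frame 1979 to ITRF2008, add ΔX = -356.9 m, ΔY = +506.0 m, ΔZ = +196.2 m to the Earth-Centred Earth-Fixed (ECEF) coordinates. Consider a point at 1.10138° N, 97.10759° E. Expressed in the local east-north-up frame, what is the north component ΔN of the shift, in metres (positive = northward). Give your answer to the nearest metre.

At φ = 1.10138°, λ = 97.10759°: sin φ = 0.019222, cos φ = 0.999815, sin λ = 0.992316, cos λ = -0.123733.
ΔN = −sin φ cos λ·ΔX − sin φ sin λ·ΔY + cos φ·ΔZ = −(0.019222)(-0.123733)(-356.9) − (0.019222)(0.992316)(506.0) + (0.999815)(196.2) = 185.66 m.

ΔN = 186 m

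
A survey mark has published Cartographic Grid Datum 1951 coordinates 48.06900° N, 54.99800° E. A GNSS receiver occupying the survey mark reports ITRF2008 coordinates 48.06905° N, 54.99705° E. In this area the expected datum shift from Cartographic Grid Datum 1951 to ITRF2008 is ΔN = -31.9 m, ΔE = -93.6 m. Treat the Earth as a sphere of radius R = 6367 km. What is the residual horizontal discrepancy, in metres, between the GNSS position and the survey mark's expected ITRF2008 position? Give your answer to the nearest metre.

Observed coordinate differences: Δφ = +0.00005°, Δλ = -0.00095°.
Converting to metres (1° lat = 111125 m, cos φ = 0.668235): observed ΔN = 5.6 m, observed ΔE = -70.5 m.
Subtracting the expected shift leaves a residual of 5.6 − (-31.9) = 37.5 m north and -70.5 − (-93.6) = 23.1 m east.
Residual distance = √(37.5² + 23.1²) = 44.0 m.

44 m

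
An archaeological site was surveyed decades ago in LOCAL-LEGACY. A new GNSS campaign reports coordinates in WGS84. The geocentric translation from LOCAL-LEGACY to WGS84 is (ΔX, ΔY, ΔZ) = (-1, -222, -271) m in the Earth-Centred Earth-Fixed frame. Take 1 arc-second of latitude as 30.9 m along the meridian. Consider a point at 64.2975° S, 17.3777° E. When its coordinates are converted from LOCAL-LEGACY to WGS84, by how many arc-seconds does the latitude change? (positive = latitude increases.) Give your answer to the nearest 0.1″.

Δφ = -5.8″

sin φ = -0.901058, cos φ = 0.433698, sin λ = 0.298669, cos λ = 0.954357.
North component: ΔN = −sin φ cos λ·ΔX − sin φ sin λ·ΔY + cos φ·ΔZ = −(-0.901058)(0.954357)(-1) − (-0.901058)(0.298669)(-222) + (0.433698)(-271) = -178.14 m.
1° of latitude spans 3600 × 30.90 = 111240 m, so Δφ = -178.14 / 111240 × 3600 = -5.765″.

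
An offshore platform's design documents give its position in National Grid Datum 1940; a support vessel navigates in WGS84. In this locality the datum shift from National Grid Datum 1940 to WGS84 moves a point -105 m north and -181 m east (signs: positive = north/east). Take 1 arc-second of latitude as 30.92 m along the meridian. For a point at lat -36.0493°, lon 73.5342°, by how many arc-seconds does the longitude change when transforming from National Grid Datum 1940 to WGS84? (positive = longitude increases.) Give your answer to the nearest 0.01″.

Δλ = -7.24″

At latitude -36.0493°, cos φ = 0.808511.
1″ of longitude at this latitude = 30.92 × cos φ = 24.9992 m, so Δλ = -181.0 / 24.9992 = -7.240″.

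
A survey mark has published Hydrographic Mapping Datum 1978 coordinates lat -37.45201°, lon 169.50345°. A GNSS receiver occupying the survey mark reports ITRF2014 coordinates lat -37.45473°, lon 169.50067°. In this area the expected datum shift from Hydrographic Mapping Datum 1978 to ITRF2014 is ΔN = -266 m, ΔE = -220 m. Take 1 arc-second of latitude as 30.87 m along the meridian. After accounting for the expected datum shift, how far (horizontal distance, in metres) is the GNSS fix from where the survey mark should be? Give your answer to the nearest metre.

44 m

Observed coordinate differences: Δφ = -0.00272°, Δλ = -0.00278°.
Converting to metres (1° lat = 111132 m, cos φ = 0.793863): observed ΔN = -302.3 m, observed ΔE = -245.3 m.
Subtracting the expected shift leaves a residual of -302.3 − (-266) = -36.3 m north and -245.3 − (-220) = -25.3 m east.
Residual distance = √((-36.3)² + (-25.3)²) = 44.2 m.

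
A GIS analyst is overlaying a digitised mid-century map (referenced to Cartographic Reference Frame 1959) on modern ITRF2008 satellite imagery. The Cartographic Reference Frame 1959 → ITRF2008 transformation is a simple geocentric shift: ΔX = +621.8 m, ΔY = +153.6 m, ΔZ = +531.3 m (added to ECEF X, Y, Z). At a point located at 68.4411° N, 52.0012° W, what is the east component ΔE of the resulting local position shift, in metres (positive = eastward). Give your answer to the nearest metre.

At φ = 68.4411°, λ = -52.0012°: sin φ = 0.930040, cos φ = 0.367458, sin λ = -0.788024, cos λ = 0.615645.
ΔE = −sin λ·ΔX + cos λ·ΔY = −(-0.788024)·(621.8) + (0.615645)·(153.6) = 584.56 m.

ΔE = 585 m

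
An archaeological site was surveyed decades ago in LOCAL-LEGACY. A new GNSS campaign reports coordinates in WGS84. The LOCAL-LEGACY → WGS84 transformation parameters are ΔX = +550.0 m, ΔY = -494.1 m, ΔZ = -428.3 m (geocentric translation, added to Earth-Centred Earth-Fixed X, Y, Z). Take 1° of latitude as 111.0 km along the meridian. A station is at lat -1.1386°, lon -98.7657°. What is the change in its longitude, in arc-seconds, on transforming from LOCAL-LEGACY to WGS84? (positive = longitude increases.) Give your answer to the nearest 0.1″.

Δλ = 20.1″

sin φ = -0.019871, cos φ = 0.999803, sin λ = -0.988320, cos λ = -0.152394.
East component: ΔE = −sin λ·ΔX + cos λ·ΔY = −(-0.988320)(550.0) + (-0.152394)(-494.1) = 618.87 m.
1° of latitude spans 111000 m; at latitude φ, 1° of longitude spans that × cos φ = 110978.1 m, so Δλ = 618.87 / 110978.1 × 3600 = 20.076″.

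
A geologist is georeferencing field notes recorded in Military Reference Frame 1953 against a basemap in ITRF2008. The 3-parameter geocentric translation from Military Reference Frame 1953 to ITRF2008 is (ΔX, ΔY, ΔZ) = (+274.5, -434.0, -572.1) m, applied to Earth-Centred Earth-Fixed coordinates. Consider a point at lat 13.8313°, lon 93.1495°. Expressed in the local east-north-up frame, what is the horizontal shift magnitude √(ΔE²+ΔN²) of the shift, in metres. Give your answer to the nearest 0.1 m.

513.4 m

The local east axis at (φ, λ) is (−sin λ, cos λ, 0), so ΔE = −sin(93.1495°)·274.5 + cos(93.1495°)·(-434.0) = -250.24 m.
The local north axis is (−sin φ cos λ, −sin φ sin λ, cos φ), giving ΔN = 3.605 + 103.597 − 555.511 = -448.31 m.
Horizontal magnitude = √(ΔE² + ΔN²) = √((-250.24)² + (-448.31)²) = 513.42 m.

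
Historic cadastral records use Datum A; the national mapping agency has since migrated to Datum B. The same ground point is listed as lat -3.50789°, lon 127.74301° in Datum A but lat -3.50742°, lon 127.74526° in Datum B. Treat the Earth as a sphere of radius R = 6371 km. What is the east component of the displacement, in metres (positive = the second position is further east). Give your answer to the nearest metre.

ΔE = 250 m

Δφ = -3.50742° − -3.50789° = +0.00047°; Δλ = 127.74526° − 127.74301° = +0.00225°.
1° along a meridian = πR/180 = 111195 m.
ΔN = Δφ × 111195 = 52.3 m; ΔE = Δλ × 111195 × cos(-3.50789°) = +0.00225 × 111195 × 0.998126 = 249.7 m.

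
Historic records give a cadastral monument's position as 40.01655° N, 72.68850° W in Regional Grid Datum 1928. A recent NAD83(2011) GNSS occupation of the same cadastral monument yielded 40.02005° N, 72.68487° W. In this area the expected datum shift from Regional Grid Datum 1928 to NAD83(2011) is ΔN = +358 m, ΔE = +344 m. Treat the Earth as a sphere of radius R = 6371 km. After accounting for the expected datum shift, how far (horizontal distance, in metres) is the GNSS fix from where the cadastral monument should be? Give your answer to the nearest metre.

Observed coordinate differences: Δφ = +0.00350°, Δλ = +0.00363°.
Converting to metres (1° lat = 111195 m, cos φ = 0.765859): observed ΔN = 389.2 m, observed ΔE = 309.1 m.
Subtracting the expected shift leaves a residual of 389.2 − (358) = 31.2 m north and 309.1 − (344) = -34.9 m east.
Residual distance = √(31.2² + (-34.9)²) = 46.8 m.

47 m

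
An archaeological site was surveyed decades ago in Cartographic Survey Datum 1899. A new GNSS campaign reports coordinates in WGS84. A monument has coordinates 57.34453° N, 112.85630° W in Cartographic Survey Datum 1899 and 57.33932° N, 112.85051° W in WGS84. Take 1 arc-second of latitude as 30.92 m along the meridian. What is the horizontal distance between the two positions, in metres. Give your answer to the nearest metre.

676 m

Δφ = 57.33932° − 57.34453° = -0.00521°; Δλ = -112.85051° − -112.85630° = +0.00579°.
1° of latitude = 3600 × 30.92 = 111312 m.
ΔN = Δφ × 111312 = -579.9 m; ΔE = Δλ × 111312 × cos(57.34453°) = +0.00579 × 111312 × 0.539586 = 347.8 m.
Distance = √(ΔE² + ΔN²) = √(347.8² + (-579.9)²) = 676.2 m.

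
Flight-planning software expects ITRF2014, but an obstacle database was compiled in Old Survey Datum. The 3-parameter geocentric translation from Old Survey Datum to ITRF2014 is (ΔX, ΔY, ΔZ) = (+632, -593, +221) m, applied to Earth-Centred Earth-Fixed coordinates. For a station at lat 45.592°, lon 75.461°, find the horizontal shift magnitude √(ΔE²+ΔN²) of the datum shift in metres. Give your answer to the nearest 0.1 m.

At φ = 45.592°, λ = 75.461°: sin φ = 0.714375, cos φ = 0.699763, sin λ = 0.967977, cos λ = 0.251039.
ΔE = −sin λ·ΔX + cos λ·ΔY = −(0.967977)·(632) + (0.251039)·(-593) = -760.63 m.
ΔN = −sin φ cos λ·ΔX − sin φ sin λ·ΔY + cos φ·ΔZ = −(0.714375)(0.251039)(632) − (0.714375)(0.967977)(-593) + (0.699763)(221) = 451.37 m.
Horizontal magnitude = √(ΔE² + ΔN²) = √((-760.63)² + 451.37²) = 884.47 m.

884.5 m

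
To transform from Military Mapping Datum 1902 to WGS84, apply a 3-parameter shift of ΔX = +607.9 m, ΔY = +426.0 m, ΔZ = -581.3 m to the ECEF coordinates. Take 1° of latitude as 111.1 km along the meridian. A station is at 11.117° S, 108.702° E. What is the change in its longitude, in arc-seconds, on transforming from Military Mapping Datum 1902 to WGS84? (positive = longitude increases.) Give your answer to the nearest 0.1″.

Δλ = -23.5″

sin φ = -0.192813, cos φ = 0.981235, sin λ = 0.947199, cos λ = -0.320646.
East component: ΔE = −sin λ·ΔX + cos λ·ΔY = −(0.947199)(607.9) + (-0.320646)(426.0) = -712.40 m.
1° of latitude spans 111100 m; at latitude φ, 1° of longitude spans that × cos φ = 109015.3 m, so Δλ = -712.40 / 109015.3 × 3600 = -23.525″.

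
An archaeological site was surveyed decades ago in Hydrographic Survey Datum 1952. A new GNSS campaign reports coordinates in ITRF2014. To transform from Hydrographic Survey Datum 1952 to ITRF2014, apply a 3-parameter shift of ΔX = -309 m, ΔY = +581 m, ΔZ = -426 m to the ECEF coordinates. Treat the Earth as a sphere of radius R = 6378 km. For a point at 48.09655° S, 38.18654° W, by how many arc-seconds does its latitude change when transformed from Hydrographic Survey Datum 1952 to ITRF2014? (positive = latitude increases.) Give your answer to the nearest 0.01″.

Δφ = -23.69″

sin φ = -0.744271, cos φ = 0.667877, sin λ = -0.618224, cos λ = 0.786002.
North component: ΔN = −sin φ cos λ·ΔX − sin φ sin λ·ΔY + cos φ·ΔZ = −(-0.744271)(0.786002)(-309) − (-0.744271)(-0.618224)(581) + (0.667877)(-426) = -732.61 m.
1° of latitude spans πR/180 = 111317 m, so Δφ = -732.61 / 111317 × 3600 = -23.693″.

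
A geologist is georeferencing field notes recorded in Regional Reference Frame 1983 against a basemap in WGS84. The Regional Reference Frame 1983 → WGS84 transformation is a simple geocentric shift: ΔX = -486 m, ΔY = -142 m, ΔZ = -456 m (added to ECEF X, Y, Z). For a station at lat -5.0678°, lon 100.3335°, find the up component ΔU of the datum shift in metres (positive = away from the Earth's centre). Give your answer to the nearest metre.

ΔU = -12 m

At φ = -5.0678°, λ = 100.3335°: sin φ = -0.088335, cos φ = 0.996091, sin λ = 0.983780, cos λ = -0.179377.
ΔU = cos φ cos λ·ΔX + cos φ sin λ·ΔY + sin φ·ΔZ = (0.996091)(-0.179377)(-486) + (0.996091)(0.983780)(-142) + (-0.088335)(-456) = -12.03 m.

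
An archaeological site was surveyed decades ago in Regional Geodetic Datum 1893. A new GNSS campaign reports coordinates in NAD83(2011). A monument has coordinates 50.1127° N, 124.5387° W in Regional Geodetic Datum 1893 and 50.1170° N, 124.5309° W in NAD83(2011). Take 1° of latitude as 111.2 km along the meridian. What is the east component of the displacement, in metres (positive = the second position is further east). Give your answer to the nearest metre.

Δφ = 50.1170° − 50.1127° = +0.0043°; Δλ = -124.5309° − -124.5387° = +0.0078°.
ΔN = Δφ × 111200 = 478.2 m; ΔE = Δλ × 111200 × cos(50.1127°) = +0.0078 × 111200 × 0.641280 = 556.2 m.

ΔE = 556 m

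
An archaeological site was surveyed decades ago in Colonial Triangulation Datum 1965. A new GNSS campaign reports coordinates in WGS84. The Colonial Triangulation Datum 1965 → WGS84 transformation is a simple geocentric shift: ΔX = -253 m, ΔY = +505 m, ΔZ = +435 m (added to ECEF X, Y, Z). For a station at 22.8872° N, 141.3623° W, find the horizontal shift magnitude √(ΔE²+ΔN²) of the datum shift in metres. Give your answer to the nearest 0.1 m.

710.3 m

At φ = 22.8872°, λ = -141.3623°: sin φ = 0.388918, cos φ = 0.921272, sin λ = -0.624394, cos λ = -0.781110.
ΔE = −sin λ·ΔX + cos λ·ΔY = −(-0.624394)·(-253) + (-0.781110)·(505) = -552.43 m.
ΔN = −sin φ cos λ·ΔX − sin φ sin λ·ΔY + cos φ·ΔZ = −(0.388918)(-0.781110)(-253) − (0.388918)(-0.624394)(505) + (0.921272)(435) = 446.53 m.
Horizontal magnitude = √(ΔE² + ΔN²) = √((-552.43)² + 446.53²) = 710.33 m.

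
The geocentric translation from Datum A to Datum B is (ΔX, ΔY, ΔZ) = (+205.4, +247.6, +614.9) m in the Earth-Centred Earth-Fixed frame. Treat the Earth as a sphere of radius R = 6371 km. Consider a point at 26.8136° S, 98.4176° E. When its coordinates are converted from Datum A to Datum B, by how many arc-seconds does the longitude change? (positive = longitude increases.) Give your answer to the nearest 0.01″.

sin φ = -0.451089, cos φ = 0.892479, sin λ = 0.989227, cos λ = -0.146387.
East component: ΔE = −sin λ·ΔX + cos λ·ΔY = −(0.989227)(205.4) + (-0.146387)(247.6) = -239.43 m.
1° of latitude spans πR/180 = 111195 m; at latitude φ, 1° of longitude spans that × cos φ = 99239.1 m, so Δλ = -239.43 / 99239.1 × 3600 = -8.686″.

Δλ = -8.69″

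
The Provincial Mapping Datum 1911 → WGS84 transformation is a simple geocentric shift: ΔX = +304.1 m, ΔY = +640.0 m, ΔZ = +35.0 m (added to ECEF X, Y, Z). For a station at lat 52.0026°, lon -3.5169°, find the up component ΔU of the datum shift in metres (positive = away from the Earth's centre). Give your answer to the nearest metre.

At φ = 52.0026°, λ = -3.5169°: sin φ = 0.788039, cos φ = 0.615626, sin λ = -0.061343, cos λ = 0.998117.
ΔU = cos φ cos λ·ΔX + cos φ sin λ·ΔY + sin φ·ΔZ = (0.615626)(0.998117)(304.1) + (0.615626)(-0.061343)(640.0) + (0.788039)(35.0) = 190.27 m.

ΔU = 190 m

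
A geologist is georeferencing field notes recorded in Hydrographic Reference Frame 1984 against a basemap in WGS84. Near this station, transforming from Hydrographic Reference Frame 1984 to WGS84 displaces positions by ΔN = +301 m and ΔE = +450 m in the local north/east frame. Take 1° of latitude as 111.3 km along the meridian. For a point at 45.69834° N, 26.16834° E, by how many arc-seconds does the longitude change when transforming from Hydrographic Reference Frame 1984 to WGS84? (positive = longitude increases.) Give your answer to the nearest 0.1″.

At latitude 45.69834°, cos φ = 0.698436.
1° of longitude at this latitude = 111.3 × cos φ = 77.74 km, so Δλ = 450.0 / 77735.9 = 0.0057888° = 20.840″.

Δλ = 20.8″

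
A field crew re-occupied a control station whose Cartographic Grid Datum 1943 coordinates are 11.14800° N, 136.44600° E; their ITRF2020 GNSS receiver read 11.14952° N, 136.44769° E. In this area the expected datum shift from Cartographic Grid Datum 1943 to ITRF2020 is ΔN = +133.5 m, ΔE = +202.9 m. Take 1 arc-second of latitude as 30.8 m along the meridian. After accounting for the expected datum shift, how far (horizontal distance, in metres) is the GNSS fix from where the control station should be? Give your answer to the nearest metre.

Observed coordinate differences: Δφ = +0.00152°, Δλ = +0.00169°.
Converting to metres (1° lat = 110880 m, cos φ = 0.981131): observed ΔN = 168.5 m, observed ΔE = 183.9 m.
Subtracting the expected shift leaves a residual of 168.5 − (133.5) = 35.0 m north and 183.9 − (202.9) = -19.0 m east.
Residual distance = √(35.0² + (-19.0)²) = 39.9 m.

40 m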